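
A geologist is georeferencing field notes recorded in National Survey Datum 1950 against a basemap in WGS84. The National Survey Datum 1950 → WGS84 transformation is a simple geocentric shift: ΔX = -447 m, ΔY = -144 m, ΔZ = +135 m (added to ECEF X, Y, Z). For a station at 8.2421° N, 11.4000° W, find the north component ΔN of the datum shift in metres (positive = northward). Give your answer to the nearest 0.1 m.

At φ = 8.2421°, λ = -11.4000°: sin φ = 0.143356, cos φ = 0.989671, sin λ = -0.197657, cos λ = 0.980271.
ΔN = −sin φ cos λ·ΔX − sin φ sin λ·ΔY + cos φ·ΔZ = −(0.143356)(0.980271)(-447) − (0.143356)(-0.197657)(-144) + (0.989671)(135) = 192.34 m.

ΔN = 192.3 m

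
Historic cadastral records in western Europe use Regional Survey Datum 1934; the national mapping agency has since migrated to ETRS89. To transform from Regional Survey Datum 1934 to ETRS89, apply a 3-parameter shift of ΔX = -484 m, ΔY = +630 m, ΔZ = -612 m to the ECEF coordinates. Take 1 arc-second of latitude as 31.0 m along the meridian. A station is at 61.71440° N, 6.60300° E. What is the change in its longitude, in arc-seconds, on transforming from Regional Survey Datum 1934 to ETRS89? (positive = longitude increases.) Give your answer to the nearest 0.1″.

sin φ = 0.880596, cos φ = 0.473867, sin λ = 0.114989, cos λ = 0.993367.
East component: ΔE = −sin λ·ΔX + cos λ·ΔY = −(0.114989)(-484) + (0.993367)(630) = 681.48 m.
1° of latitude spans 3600 × 31.00 = 111600 m; at latitude φ, 1° of longitude spans that × cos φ = 52883.5 m, so Δλ = 681.48 / 52883.5 × 3600 = 46.391″.

Δλ = 46.4″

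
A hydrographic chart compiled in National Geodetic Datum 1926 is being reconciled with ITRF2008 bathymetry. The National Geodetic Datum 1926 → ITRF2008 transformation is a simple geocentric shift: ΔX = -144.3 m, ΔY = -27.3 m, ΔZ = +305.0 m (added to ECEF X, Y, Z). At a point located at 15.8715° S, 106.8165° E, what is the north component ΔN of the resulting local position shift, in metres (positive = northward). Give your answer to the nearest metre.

The local north axis is (−sin φ cos λ, −sin φ sin λ, cos φ), giving ΔN = 11.417 − 7.147 + 293.373 = 297.64 m.

ΔN = 298 m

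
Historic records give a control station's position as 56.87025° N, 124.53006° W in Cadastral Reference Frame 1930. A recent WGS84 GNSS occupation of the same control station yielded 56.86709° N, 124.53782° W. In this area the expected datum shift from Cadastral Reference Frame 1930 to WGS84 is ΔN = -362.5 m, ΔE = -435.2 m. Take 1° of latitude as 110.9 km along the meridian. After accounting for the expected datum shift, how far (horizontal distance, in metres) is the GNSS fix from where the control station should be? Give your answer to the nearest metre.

Observed coordinate differences: Δφ = -0.00316°, Δλ = -0.00776°.
Converting to metres (1° lat = 110900 m, cos φ = 0.546537): observed ΔN = -350.4 m, observed ΔE = -470.3 m.
Subtracting the expected shift leaves a residual of -350.4 − (-362.5) = 12.1 m north and -470.3 − (-435.2) = -35.1 m east.
Residual distance = √(12.1² + (-35.1)²) = 37.2 m.

37 m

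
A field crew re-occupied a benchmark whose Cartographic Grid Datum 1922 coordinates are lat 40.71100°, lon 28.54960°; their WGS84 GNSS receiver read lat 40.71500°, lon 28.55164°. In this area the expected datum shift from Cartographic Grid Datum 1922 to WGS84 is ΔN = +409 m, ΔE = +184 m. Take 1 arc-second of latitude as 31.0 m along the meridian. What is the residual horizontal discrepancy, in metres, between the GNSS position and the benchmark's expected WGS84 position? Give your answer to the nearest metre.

39 m

Observed coordinate differences: Δφ = +0.00400°, Δλ = +0.00204°.
Converting to metres (1° lat = 111600 m, cos φ = 0.758009): observed ΔN = 446.4 m, observed ΔE = 172.6 m.
Subtracting the expected shift leaves a residual of 446.4 − (409) = 37.4 m north and 172.6 − (184) = -11.4 m east.
Residual distance = √(37.4² + (-11.4)²) = 39.1 m.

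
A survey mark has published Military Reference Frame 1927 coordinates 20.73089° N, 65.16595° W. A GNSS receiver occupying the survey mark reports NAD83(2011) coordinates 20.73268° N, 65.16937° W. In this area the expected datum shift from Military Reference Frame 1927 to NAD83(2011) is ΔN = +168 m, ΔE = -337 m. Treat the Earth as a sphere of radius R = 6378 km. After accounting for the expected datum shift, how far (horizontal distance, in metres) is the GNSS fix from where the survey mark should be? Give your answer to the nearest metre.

Observed coordinate differences: Δφ = +0.00179°, Δλ = -0.00342°.
Converting to metres (1° lat = 111317 m, cos φ = 0.935253): observed ΔN = 199.3 m, observed ΔE = -356.1 m.
Subtracting the expected shift leaves a residual of 199.3 − (168) = 31.3 m north and -356.1 − (-337) = -19.1 m east.
Residual distance = √(31.3² + (-19.1)²) = 36.6 m.

37 m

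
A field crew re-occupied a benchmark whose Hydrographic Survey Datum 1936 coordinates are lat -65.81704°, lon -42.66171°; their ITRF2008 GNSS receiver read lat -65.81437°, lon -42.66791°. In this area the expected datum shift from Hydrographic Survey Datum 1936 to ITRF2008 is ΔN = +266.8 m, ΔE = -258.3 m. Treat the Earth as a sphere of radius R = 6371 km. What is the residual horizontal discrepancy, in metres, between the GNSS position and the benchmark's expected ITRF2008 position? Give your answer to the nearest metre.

39 m

Observed coordinate differences: Δφ = +0.00267°, Δλ = -0.00620°.
Converting to metres (1° lat = 111195 m, cos φ = 0.409652): observed ΔN = 296.9 m, observed ΔE = -282.4 m.
Subtracting the expected shift leaves a residual of 296.9 − (266.8) = 30.1 m north and -282.4 − (-258.3) = -24.1 m east.
Residual distance = √(30.1² + (-24.1)²) = 38.6 m.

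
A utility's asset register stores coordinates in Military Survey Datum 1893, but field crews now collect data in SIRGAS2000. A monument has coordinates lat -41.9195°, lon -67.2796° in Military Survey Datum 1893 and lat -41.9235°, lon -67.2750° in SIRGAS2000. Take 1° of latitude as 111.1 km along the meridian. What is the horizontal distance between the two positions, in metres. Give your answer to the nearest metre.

Δφ = -41.9235° − -41.9195° = -0.0040°; Δλ = -67.2750° − -67.2796° = +0.0046°.
ΔN = Δφ × 111100 = -444.4 m; ΔE = Δλ × 111100 × cos(-41.9195°) = +0.0046 × 111100 × 0.744084 = 380.3 m.
Distance = √(ΔE² + ΔN²) = √(380.3² + (-444.4)²) = 584.9 m.

585 m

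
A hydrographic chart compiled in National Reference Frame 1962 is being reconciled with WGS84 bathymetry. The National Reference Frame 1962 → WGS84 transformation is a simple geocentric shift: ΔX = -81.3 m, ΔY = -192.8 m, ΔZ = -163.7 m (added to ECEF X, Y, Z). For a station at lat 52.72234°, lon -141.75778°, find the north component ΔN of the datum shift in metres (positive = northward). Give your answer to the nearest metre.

ΔN = -245 m

At φ = 52.72234°, λ = -141.75778°: sin φ = 0.795710, cos φ = 0.605678, sin λ = -0.618987, cos λ = -0.785401.
ΔN = −sin φ cos λ·ΔX − sin φ sin λ·ΔY + cos φ·ΔZ = −(0.795710)(-0.785401)(-81.3) − (0.795710)(-0.618987)(-192.8) + (0.605678)(-163.7) = -244.92 m.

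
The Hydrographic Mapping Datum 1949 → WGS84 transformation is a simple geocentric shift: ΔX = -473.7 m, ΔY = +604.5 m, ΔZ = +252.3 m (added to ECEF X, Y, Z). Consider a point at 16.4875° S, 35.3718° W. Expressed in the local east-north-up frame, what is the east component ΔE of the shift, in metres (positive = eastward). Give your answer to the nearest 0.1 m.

At φ = -16.4875°, λ = -35.3718°: sin φ = -0.283806, cos φ = 0.958882, sin λ = -0.578880, cos λ = 0.815413.
ΔE = −sin λ·ΔX + cos λ·ΔY = −(-0.578880)·(-473.7) + (0.815413)·(604.5) = 218.70 m.

ΔE = 218.7 m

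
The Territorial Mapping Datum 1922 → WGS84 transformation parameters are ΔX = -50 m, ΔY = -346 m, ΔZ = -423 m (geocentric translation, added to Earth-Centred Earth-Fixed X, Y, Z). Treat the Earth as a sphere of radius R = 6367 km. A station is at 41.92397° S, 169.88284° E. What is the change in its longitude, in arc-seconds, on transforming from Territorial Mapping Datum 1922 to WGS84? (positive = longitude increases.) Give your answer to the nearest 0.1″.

sin φ = -0.668144, cos φ = 0.744032, sin λ = 0.175662, cos λ = -0.984451.
East component: ΔE = −sin λ·ΔX + cos λ·ΔY = −(0.175662)(-50) + (-0.984451)(-346) = 349.40 m.
1° of latitude spans πR/180 = 111125 m; at latitude φ, 1° of longitude spans that × cos φ = 82680.7 m, so Δλ = 349.40 / 82680.7 × 3600 = 15.213″.

Δλ = 15.2″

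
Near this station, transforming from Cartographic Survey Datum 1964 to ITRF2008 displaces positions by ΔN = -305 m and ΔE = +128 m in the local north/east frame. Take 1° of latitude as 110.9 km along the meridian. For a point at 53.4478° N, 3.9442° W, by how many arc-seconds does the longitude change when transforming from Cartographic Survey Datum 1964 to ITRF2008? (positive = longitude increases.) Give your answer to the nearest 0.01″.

At latitude 53.4478°, cos φ = 0.595555.
1° of longitude at this latitude = 110.9 × cos φ = 66.05 km, so Δλ = 128.0 / 66047.0 = 0.0019380° = 6.977″.

Δλ = 6.98″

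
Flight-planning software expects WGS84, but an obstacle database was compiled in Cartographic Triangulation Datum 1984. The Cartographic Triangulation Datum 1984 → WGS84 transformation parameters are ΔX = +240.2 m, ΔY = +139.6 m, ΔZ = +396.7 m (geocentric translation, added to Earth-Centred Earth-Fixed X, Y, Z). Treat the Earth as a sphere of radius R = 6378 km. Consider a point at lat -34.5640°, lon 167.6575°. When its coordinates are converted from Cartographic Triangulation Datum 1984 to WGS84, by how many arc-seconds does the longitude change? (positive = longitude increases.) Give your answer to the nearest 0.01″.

sin φ = -0.567326, cos φ = 0.823493, sin λ = 0.213755, cos λ = -0.976887.
East component: ΔE = −sin λ·ΔX + cos λ·ΔY = −(0.213755)(240.2) + (-0.976887)(139.6) = -187.72 m.
1° of latitude spans πR/180 = 111317 m; at latitude φ, 1° of longitude spans that × cos φ = 91668.9 m, so Δλ = -187.72 / 91668.9 × 3600 = -7.372″.

Δλ = -7.37″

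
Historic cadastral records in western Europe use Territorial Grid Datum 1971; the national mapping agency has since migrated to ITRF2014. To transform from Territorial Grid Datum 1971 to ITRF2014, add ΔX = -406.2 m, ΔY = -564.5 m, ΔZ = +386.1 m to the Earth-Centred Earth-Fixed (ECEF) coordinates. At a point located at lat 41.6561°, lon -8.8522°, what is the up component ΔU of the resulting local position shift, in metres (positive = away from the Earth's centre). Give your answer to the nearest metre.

At φ = 41.6561°, λ = -8.8522°: sin φ = 0.664658, cos φ = 0.747148, sin λ = -0.153886, cos λ = 0.988089.
ΔU = cos φ cos λ·ΔX + cos φ sin λ·ΔY + sin φ·ΔZ = (0.747148)(0.988089)(-406.2) + (0.747148)(-0.153886)(-564.5) + (0.664658)(386.1) = 21.65 m.

ΔU = 22 m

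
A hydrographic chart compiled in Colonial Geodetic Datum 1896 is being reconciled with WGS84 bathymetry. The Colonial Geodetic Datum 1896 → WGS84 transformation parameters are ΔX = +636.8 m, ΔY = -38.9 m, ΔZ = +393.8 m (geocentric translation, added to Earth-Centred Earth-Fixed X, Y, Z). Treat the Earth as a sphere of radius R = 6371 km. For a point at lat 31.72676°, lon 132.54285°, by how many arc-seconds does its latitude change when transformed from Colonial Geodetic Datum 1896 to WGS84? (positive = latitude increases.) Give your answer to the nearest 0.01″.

sin φ = 0.525869, cos φ = 0.850566, sin λ = 0.736772, cos λ = -0.676141.
North component: ΔN = −sin φ cos λ·ΔX − sin φ sin λ·ΔY + cos φ·ΔZ = −(0.525869)(-0.676141)(636.8) − (0.525869)(0.736772)(-38.9) + (0.850566)(393.8) = 576.45 m.
1° of latitude spans πR/180 = 111195 m, so Δφ = 576.45 / 111195 × 3600 = 18.663″.

Δφ = 18.66″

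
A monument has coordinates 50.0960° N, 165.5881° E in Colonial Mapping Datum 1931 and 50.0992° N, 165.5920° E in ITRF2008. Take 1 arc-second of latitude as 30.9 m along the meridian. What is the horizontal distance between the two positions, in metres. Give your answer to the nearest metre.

452 m

Δφ = 50.0992° − 50.0960° = +0.0032°; Δλ = 165.5920° − 165.5881° = +0.0039°.
1° of latitude = 3600 × 30.90 = 111240 m.
ΔN = Δφ × 111240 = 356.0 m; ΔE = Δλ × 111240 × cos(50.0960°) = +0.0039 × 111240 × 0.641503 = 278.3 m.
Distance = √(ΔE² + ΔN²) = √(278.3² + 356.0²) = 451.8 m.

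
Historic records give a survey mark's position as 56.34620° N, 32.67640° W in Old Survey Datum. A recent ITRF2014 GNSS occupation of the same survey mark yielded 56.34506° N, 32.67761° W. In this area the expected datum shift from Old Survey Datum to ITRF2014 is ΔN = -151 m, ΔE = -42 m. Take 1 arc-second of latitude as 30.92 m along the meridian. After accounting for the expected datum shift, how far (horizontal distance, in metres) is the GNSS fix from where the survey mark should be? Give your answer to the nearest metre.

41 m

Observed coordinate differences: Δφ = -0.00114°, Δλ = -0.00121°.
Converting to metres (1° lat = 111312 m, cos φ = 0.554173): observed ΔN = -126.9 m, observed ΔE = -74.6 m.
Subtracting the expected shift leaves a residual of -126.9 − (-151) = 24.1 m north and -74.6 − (-42) = -32.6 m east.
Residual distance = √(24.1² + (-32.6)²) = 40.6 m.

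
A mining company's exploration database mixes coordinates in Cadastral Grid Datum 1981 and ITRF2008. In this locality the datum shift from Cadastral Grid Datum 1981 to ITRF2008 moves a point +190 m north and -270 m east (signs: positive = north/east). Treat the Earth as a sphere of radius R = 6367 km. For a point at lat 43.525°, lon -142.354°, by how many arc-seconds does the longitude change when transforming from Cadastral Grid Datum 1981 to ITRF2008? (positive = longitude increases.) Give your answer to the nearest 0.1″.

At latitude 43.525°, cos φ = 0.725074.
One radian of longitude at latitude φ spans R cos φ, so Δλ = ΔE / (R cos φ) = -270.0 / (6367000 × 0.725074) = -5.8485e-05 rad = -12.063″.

Δλ = -12.1″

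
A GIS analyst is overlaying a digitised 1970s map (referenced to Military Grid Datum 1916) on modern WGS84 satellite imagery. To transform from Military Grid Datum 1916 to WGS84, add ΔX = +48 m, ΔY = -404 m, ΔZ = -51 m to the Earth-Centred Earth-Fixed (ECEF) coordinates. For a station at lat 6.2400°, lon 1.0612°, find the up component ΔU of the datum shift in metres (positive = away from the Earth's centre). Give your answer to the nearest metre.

The local up (radial) axis is (cos φ cos λ, cos φ sin λ, sin φ), giving ΔU = 47.707 − 7.438 − 5.543 = 34.73 m.

ΔU = 35 m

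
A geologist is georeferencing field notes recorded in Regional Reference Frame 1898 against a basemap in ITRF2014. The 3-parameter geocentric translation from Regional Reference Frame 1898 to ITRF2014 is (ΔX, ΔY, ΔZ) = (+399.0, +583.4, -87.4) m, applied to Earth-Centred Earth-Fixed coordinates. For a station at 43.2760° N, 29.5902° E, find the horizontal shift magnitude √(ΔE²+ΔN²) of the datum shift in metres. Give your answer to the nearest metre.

588 m

At φ = 43.2760°, λ = 29.5902°: sin φ = 0.685513, cos φ = 0.728060, sin λ = 0.493793, cos λ = 0.869579.
ΔE = −sin λ·ΔX + cos λ·ΔY = −(0.493793)·(399.0) + (0.869579)·(583.4) = 310.29 m.
ΔN = −sin φ cos λ·ΔX − sin φ sin λ·ΔY + cos φ·ΔZ = −(0.685513)(0.869579)(399.0) − (0.685513)(0.493793)(583.4) + (0.728060)(-87.4) = -498.96 m.
Horizontal magnitude = √(ΔE² + ΔN²) = √(310.29² + (-498.96)²) = 587.57 m.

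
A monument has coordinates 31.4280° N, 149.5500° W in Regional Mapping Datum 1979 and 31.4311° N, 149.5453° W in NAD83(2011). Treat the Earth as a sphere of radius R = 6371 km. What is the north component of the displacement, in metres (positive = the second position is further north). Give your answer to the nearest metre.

ΔN = 345 m

Δφ = 31.4311° − 31.4280° = +0.0031°; Δλ = -149.5453° − -149.5500° = +0.0047°.
1° along a meridian = πR/180 = 111195 m.
ΔN = Δφ × 111195 = 344.7 m; ΔE = Δλ × 111195 × cos(31.4280°) = +0.0047 × 111195 × 0.853296 = 445.9 m.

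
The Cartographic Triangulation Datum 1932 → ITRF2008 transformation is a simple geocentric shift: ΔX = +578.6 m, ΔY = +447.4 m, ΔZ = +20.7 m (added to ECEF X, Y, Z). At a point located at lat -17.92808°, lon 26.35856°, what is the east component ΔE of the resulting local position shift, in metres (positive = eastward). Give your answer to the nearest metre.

The local east axis at (φ, λ) is (−sin λ, cos λ, 0), so ΔE = −sin(26.35856°)·578.6 + cos(26.35856°)·447.4 = 143.99 m.

ΔE = 144 m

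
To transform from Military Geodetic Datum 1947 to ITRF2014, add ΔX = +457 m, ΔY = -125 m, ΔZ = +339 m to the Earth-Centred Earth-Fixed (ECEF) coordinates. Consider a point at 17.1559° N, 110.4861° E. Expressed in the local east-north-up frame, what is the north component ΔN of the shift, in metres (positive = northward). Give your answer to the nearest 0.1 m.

The local north axis is (−sin φ cos λ, −sin φ sin λ, cos φ), giving ΔN = 47.178 + 34.540 + 323.916 = 405.63 m.

ΔN = 405.6 m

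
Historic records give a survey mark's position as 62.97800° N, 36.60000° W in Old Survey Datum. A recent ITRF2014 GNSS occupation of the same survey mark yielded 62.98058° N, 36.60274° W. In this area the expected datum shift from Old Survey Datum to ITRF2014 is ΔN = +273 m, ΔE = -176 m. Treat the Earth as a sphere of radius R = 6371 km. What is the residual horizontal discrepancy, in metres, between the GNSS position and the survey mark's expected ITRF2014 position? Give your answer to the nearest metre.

Observed coordinate differences: Δφ = +0.00258°, Δλ = -0.00274°.
Converting to metres (1° lat = 111195 m, cos φ = 0.454333): observed ΔN = 286.9 m, observed ΔE = -138.4 m.
Subtracting the expected shift leaves a residual of 286.9 − (273) = 13.9 m north and -138.4 − (-176) = 37.6 m east.
Residual distance = √(13.9² + 37.6²) = 40.1 m.

40 m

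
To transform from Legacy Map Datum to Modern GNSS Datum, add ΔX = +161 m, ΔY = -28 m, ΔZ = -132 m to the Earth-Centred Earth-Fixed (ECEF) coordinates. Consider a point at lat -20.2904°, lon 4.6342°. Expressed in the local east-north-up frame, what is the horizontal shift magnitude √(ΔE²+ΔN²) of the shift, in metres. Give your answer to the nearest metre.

80 m

At φ = -20.2904°, λ = 4.6342°: sin φ = -0.346779, cos φ = 0.937947, sin λ = 0.080794, cos λ = 0.996731.
ΔE = −sin λ·ΔX + cos λ·ΔY = −(0.080794)·(161) + (0.996731)·(-28) = -40.92 m.
ΔN = −sin φ cos λ·ΔX − sin φ sin λ·ΔY + cos φ·ΔZ = −(-0.346779)(0.996731)(161) − (-0.346779)(0.080794)(-28) + (0.937947)(-132) = -68.94 m.
Horizontal magnitude = √(ΔE² + ΔN²) = √((-40.92)² + (-68.94)²) = 80.17 m.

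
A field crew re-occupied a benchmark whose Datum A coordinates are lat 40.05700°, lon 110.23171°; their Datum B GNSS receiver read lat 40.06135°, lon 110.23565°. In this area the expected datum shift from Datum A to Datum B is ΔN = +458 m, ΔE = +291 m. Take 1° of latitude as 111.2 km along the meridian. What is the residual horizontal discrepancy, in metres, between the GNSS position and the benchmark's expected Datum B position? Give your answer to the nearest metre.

51 m

Observed coordinate differences: Δφ = +0.00435°, Δλ = +0.00394°.
Converting to metres (1° lat = 111200 m, cos φ = 0.765405): observed ΔN = 483.7 m, observed ΔE = 335.3 m.
Subtracting the expected shift leaves a residual of 483.7 − (458) = 25.7 m north and 335.3 − (291) = 44.3 m east.
Residual distance = √(25.7² + 44.3²) = 51.3 m.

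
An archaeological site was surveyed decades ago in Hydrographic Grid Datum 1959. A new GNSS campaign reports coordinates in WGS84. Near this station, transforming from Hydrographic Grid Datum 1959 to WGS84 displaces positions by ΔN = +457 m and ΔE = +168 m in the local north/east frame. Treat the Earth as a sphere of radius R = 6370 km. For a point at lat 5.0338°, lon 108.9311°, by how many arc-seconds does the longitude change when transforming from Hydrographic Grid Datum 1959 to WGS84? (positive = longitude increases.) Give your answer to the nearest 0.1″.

Δλ = 5.5″

At latitude 5.0338°, cos φ = 0.996143.
One radian of longitude at latitude φ spans R cos φ, so Δλ = ΔE / (R cos φ) = 168.0 / (6370000 × 0.996143) = 2.6476e-05 rad = 5.461″.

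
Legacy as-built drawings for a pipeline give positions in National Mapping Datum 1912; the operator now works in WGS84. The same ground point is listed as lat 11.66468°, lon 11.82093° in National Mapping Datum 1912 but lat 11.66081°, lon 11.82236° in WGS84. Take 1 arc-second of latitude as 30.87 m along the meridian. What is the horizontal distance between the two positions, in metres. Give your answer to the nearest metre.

457 m

Δφ = 11.66081° − 11.66468° = -0.00387°; Δλ = 11.82236° − 11.82093° = +0.00143°.
1° of latitude = 3600 × 30.87 = 111132 m.
ΔN = Δφ × 111132 = -430.1 m; ΔE = Δλ × 111132 × cos(11.66468°) = +0.00143 × 111132 × 0.979348 = 155.6 m.
Distance = √(ΔE² + ΔN²) = √(155.6² + (-430.1)²) = 457.4 m.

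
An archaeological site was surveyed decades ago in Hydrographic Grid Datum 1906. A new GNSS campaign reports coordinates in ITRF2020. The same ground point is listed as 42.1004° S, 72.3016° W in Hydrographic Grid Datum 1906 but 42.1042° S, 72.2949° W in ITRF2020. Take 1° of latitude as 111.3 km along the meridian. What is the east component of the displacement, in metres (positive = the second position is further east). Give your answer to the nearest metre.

Δφ = -42.1042° − -42.1004° = -0.0038°; Δλ = -72.2949° − -72.3016° = +0.0067°.
ΔN = Δφ × 111300 = -422.9 m; ΔE = Δλ × 111300 × cos(-42.1004°) = +0.0067 × 111300 × 0.741971 = 553.3 m.

ΔE = 553 m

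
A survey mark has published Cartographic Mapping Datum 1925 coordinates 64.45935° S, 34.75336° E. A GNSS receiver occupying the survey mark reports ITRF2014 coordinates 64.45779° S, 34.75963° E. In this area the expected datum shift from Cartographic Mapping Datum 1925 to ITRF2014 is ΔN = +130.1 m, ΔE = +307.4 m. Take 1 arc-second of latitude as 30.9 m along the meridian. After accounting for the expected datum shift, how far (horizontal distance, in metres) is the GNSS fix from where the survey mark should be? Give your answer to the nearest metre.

44 m

Observed coordinate differences: Δφ = +0.00156°, Δλ = +0.00627°.
Converting to metres (1° lat = 111240 m, cos φ = 0.431151): observed ΔN = 173.5 m, observed ΔE = 300.7 m.
Subtracting the expected shift leaves a residual of 173.5 − (130.1) = 43.4 m north and 300.7 − (307.4) = -6.7 m east.
Residual distance = √(43.4² + (-6.7)²) = 43.9 m.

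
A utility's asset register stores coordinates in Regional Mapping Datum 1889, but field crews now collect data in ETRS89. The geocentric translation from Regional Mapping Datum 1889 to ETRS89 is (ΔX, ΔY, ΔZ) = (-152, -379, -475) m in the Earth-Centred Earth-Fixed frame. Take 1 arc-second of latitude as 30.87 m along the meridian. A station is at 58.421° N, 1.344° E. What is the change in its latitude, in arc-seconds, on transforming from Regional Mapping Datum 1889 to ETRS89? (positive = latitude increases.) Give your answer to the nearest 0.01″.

Δφ = -3.62″

sin φ = 0.851919, cos φ = 0.523674, sin λ = 0.023455, cos λ = 0.999725.
North component: ΔN = −sin φ cos λ·ΔX − sin φ sin λ·ΔY + cos φ·ΔZ = −(0.851919)(0.999725)(-152) − (0.851919)(0.023455)(-379) + (0.523674)(-475) = -111.72 m.
1° of latitude spans 3600 × 30.87 = 111132 m, so Δφ = -111.72 / 111132 × 3600 = -3.619″.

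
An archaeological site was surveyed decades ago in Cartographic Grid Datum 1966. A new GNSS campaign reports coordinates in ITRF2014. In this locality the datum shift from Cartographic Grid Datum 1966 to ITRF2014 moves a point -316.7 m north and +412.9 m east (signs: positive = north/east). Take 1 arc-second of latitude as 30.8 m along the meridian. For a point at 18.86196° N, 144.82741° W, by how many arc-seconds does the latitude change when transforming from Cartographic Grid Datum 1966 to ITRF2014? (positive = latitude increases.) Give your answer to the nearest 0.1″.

Δφ = -10.3″

1″ of latitude = 30.80 m, so Δφ = -316.7 / 30.80 = -10.282″.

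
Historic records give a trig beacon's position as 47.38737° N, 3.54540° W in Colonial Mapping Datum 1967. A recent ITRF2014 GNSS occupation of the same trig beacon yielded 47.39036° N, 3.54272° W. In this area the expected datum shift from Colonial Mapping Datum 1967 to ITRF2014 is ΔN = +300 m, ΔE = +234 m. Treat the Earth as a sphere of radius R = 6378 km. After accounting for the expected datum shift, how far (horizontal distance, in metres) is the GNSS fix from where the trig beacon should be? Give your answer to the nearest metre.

46 m

Observed coordinate differences: Δφ = +0.00299°, Δλ = +0.00268°.
Converting to metres (1° lat = 111317 m, cos φ = 0.677038): observed ΔN = 332.8 m, observed ΔE = 202.0 m.
Subtracting the expected shift leaves a residual of 332.8 − (300) = 32.8 m north and 202.0 − (234) = -32.0 m east.
Residual distance = √(32.8² + (-32.0)²) = 45.9 m.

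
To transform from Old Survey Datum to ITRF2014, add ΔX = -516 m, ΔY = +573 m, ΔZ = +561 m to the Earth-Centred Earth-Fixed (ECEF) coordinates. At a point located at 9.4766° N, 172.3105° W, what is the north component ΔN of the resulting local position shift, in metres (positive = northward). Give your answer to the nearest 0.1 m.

ΔN = 481.8 m

At φ = 9.4766°, λ = -172.3105°: sin φ = 0.164645, cos φ = 0.986353, sin λ = -0.133805, cos λ = -0.991008.
ΔN = −sin φ cos λ·ΔX − sin φ sin λ·ΔY + cos φ·ΔZ = −(0.164645)(-0.991008)(-516) − (0.164645)(-0.133805)(573) + (0.986353)(561) = 481.77 m.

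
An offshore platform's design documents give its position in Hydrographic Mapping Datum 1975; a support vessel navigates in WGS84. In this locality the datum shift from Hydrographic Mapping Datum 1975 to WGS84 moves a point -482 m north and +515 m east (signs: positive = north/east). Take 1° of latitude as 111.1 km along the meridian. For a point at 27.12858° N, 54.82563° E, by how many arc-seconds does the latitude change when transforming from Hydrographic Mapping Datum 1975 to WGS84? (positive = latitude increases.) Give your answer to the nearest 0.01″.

Δφ = -15.62″

1° of latitude = 111.1 km, so Δφ = -482.0 / 111100 = -0.0043384° = -15.618″.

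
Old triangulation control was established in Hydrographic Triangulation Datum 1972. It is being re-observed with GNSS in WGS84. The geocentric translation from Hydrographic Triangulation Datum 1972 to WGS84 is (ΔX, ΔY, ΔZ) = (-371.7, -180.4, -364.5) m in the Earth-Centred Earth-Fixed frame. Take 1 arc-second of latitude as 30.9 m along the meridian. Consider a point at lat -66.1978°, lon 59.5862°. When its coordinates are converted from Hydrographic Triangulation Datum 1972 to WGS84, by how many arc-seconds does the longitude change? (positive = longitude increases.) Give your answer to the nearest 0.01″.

sin φ = -0.914944, cos φ = 0.403580, sin λ = 0.862392, cos λ = 0.506241.
East component: ΔE = −sin λ·ΔX + cos λ·ΔY = −(0.862392)(-371.7) + (0.506241)(-180.4) = 229.23 m.
1° of latitude spans 3600 × 30.90 = 111240 m; at latitude φ, 1° of longitude spans that × cos φ = 44894.3 m, so Δλ = 229.23 / 44894.3 × 3600 = 18.381″.

Δλ = 18.38″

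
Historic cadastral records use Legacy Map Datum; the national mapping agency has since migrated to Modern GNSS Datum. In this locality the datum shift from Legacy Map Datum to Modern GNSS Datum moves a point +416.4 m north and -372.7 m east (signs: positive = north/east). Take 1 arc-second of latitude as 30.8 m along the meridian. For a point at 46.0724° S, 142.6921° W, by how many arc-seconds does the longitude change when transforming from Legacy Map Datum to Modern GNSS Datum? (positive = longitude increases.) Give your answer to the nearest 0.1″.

At latitude -46.0724°, cos φ = 0.693749.
1″ of longitude at this latitude = 30.80 × cos φ = 21.3675 m, so Δλ = -372.7 / 21.3675 = -17.442″.

Δλ = -17.4″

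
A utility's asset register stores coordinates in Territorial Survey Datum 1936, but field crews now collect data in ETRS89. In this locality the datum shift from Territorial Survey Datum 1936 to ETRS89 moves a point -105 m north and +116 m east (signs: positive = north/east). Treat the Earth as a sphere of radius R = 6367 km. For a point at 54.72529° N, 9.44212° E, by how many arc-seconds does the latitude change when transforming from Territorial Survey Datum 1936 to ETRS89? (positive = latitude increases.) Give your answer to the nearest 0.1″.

On a sphere of radius R, 1 rad of latitude = R, so Δφ = ΔN / R = -105.0 / 6367000 = -1.6491e-05 rad = -3.402″.

Δφ = -3.4″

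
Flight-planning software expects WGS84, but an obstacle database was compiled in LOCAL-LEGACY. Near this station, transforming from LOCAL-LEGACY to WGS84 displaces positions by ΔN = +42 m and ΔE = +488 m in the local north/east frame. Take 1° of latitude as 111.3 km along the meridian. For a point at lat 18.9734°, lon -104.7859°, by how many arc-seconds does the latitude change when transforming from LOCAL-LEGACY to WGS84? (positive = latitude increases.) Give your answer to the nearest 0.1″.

1° of latitude = 111.3 km, so Δφ = 42.0 / 111300 = 0.0003774° = 1.358″.

Δφ = 1.4″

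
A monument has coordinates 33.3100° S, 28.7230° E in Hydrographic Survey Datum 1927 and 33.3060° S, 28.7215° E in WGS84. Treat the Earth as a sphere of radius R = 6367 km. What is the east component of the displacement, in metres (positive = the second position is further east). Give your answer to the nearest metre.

Δφ = -33.3060° − -33.3100° = +0.0040°; Δλ = 28.7215° − 28.7230° = -0.0015°.
1° along a meridian = πR/180 = 111125 m.
ΔN = Δφ × 111125 = 444.5 m; ΔE = Δλ × 111125 × cos(-33.3100°) = -0.0015 × 111125 × 0.835712 = -139.3 m.

ΔE = -139 m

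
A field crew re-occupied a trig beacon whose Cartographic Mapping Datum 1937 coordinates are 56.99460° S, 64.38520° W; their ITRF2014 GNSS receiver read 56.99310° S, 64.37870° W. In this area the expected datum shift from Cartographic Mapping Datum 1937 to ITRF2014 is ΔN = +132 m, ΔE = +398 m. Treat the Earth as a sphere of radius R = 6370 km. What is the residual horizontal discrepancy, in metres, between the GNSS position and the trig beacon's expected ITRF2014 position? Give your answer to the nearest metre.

Observed coordinate differences: Δφ = +0.00150°, Δλ = +0.00650°.
Converting to metres (1° lat = 111177 m, cos φ = 0.544718): observed ΔN = 166.8 m, observed ΔE = 393.6 m.
Subtracting the expected shift leaves a residual of 166.8 − (132) = 34.8 m north and 393.6 − (398) = -4.4 m east.
Residual distance = √(34.8² + (-4.4)²) = 35.0 m.

35 m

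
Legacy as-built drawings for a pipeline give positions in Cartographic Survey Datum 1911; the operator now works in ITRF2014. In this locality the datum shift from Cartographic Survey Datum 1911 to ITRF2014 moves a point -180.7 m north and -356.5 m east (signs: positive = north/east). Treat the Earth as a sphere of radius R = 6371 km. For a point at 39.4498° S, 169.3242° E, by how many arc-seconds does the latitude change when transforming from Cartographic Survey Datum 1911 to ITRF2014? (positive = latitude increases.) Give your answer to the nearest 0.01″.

On a sphere of radius R, 1 rad of latitude = R, so Δφ = ΔN / R = -180.7 / 6371000 = -2.8363e-05 rad = -5.850″.

Δφ = -5.85″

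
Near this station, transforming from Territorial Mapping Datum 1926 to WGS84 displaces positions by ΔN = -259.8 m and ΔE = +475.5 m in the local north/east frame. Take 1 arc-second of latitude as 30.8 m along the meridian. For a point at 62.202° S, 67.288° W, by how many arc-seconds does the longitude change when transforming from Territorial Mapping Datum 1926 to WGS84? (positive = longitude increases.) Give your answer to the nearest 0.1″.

Δλ = 33.1″

At latitude -62.202°, cos φ = 0.466356.
1″ of longitude at this latitude = 30.80 × cos φ = 14.3638 m, so Δλ = 475.5 / 14.3638 = 33.104″.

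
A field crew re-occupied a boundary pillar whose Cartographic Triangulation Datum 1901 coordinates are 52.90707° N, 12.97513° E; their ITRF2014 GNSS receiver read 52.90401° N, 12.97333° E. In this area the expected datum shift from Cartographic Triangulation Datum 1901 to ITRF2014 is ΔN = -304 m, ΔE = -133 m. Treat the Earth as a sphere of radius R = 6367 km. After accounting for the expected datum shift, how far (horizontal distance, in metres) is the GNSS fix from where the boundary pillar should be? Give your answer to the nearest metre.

38 m

Observed coordinate differences: Δφ = -0.00306°, Δλ = -0.00180°.
Converting to metres (1° lat = 111125 m, cos φ = 0.603110): observed ΔN = -340.0 m, observed ΔE = -120.6 m.
Subtracting the expected shift leaves a residual of -340.0 − (-304) = -36.0 m north and -120.6 − (-133) = 12.4 m east.
Residual distance = √((-36.0)² + 12.4²) = 38.1 m.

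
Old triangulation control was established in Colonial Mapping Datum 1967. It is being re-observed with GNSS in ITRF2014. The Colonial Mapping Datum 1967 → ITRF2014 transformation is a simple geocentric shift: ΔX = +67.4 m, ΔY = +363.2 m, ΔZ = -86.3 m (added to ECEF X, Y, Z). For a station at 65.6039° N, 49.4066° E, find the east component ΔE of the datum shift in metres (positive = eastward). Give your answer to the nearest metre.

The local east axis at (φ, λ) is (−sin λ, cos λ, 0), so ΔE = −sin(49.4066°)·67.4 + cos(49.4066°)·363.2 = 185.15 m.

ΔE = 185 m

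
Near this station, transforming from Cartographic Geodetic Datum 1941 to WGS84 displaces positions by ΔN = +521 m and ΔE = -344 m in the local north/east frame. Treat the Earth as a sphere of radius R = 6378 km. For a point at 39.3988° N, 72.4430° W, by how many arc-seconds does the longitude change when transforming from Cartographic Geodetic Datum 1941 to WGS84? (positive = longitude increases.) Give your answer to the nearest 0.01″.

Δλ = -14.40″

At latitude 39.3988°, cos φ = 0.772747.
One radian of longitude at latitude φ spans R cos φ, so Δλ = ΔE / (R cos φ) = -344.0 / (6378000 × 0.772747) = -6.9797e-05 rad = -14.397″.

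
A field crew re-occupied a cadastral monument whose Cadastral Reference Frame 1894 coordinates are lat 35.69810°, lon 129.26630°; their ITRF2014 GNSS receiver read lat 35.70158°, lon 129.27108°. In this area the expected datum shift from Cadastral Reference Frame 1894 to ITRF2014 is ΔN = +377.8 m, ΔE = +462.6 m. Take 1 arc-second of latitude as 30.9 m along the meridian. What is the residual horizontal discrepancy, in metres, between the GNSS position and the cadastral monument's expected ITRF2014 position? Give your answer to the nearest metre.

32 m

Observed coordinate differences: Δφ = +0.00348°, Δλ = +0.00478°.
Converting to metres (1° lat = 111240 m, cos φ = 0.812103): observed ΔN = 387.1 m, observed ΔE = 431.8 m.
Subtracting the expected shift leaves a residual of 387.1 − (377.8) = 9.3 m north and 431.8 − (462.6) = -30.8 m east.
Residual distance = √(9.3² + (-30.8)²) = 32.2 m.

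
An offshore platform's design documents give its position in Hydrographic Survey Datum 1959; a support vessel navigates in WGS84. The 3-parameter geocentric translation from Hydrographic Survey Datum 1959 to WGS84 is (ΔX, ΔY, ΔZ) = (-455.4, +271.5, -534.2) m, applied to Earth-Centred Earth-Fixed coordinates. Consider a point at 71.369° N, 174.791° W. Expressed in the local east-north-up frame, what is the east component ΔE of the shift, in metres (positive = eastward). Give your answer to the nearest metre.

At φ = 71.369°, λ = -174.791°: sin φ = 0.947596, cos φ = 0.319472, sin λ = -0.090789, cos λ = -0.995870.
ΔE = −sin λ·ΔX + cos λ·ΔY = −(-0.090789)·(-455.4) + (-0.995870)·(271.5) = -311.72 m.

ΔE = -312 m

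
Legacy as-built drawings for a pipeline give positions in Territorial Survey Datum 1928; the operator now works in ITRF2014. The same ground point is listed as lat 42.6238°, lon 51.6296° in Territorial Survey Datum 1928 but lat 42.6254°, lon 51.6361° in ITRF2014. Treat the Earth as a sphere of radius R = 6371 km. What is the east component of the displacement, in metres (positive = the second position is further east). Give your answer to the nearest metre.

ΔE = 532 m

Δφ = 42.6254° − 42.6238° = +0.0016°; Δλ = 51.6361° − 51.6296° = +0.0065°.
1° along a meridian = πR/180 = 111195 m.
ΔN = Δφ × 111195 = 177.9 m; ΔE = Δλ × 111195 × cos(42.6238°) = +0.0065 × 111195 × 0.735816 = 531.8 m.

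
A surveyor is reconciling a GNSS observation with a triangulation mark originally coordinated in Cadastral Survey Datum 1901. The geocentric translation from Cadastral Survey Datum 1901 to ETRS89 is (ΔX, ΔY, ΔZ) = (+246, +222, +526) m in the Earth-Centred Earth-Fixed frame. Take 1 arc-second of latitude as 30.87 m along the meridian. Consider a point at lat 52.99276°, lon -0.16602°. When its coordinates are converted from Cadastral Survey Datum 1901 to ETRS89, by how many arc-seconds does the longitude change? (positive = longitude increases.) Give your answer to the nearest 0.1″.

Δλ = 12.0″

sin φ = 0.798559, cos φ = 0.601916, sin λ = -0.002898, cos λ = 0.999996.
East component: ΔE = −sin λ·ΔX + cos λ·ΔY = −(-0.002898)(246) + (0.999996)(222) = 222.71 m.
1° of latitude spans 3600 × 30.87 = 111132 m; at latitude φ, 1° of longitude spans that × cos φ = 66892.1 m, so Δλ = 222.71 / 66892.1 × 3600 = 11.986″.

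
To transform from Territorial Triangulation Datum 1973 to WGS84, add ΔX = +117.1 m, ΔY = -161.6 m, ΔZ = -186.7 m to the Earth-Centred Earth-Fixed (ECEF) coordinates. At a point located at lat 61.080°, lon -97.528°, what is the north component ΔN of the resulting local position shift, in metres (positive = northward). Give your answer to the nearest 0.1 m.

ΔN = -217.1 m

The local north axis is (−sin φ cos λ, −sin φ sin λ, cos φ), giving ΔN = 13.428 − 140.229 − 90.286 = -217.09 m.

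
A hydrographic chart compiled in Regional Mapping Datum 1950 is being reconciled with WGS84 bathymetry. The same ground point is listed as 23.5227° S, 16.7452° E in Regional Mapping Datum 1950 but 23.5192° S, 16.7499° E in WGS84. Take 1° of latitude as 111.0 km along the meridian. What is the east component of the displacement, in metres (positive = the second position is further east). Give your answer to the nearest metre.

Δφ = -23.5192° − -23.5227° = +0.0035°; Δλ = 16.7499° − 16.7452° = +0.0047°.
ΔN = Δφ × 111000 = 388.5 m; ΔE = Δλ × 111000 × cos(-23.5227°) = +0.0047 × 111000 × 0.916902 = 478.3 m.

ΔE = 478 m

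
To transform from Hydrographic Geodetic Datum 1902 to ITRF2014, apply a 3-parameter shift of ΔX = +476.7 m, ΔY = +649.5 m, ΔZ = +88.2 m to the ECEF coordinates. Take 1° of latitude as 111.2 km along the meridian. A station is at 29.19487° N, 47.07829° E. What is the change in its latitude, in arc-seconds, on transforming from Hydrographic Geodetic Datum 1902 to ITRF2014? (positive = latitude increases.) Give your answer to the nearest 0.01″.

Δφ = -10.14″

sin φ = 0.487781, cos φ = 0.872966, sin λ = 0.732285, cos λ = 0.680998.
North component: ΔN = −sin φ cos λ·ΔX − sin φ sin λ·ΔY + cos φ·ΔZ = −(0.487781)(0.680998)(476.7) − (0.487781)(0.732285)(649.5) + (0.872966)(88.2) = -313.35 m.
1° of latitude spans 111200 m, so Δφ = -313.35 / 111200 × 3600 = -10.144″.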